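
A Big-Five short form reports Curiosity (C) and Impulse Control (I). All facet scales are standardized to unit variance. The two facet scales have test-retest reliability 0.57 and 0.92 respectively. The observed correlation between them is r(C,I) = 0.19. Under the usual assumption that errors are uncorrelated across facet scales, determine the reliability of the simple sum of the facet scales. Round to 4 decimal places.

0.7857

Var(C+I) = 2 + 2·[0.19] = 2 + 0.38 = 2.38.
With uncorrelated errors the cross-covariances are all true-score covariance, so they carry over unchanged; only the diagonal terms shrink to ρᵢσᵢ².
True-score variance = [0.57 + 0.92] + 0.38 = 1.49 + 0.38 = 1.87.
Reliability = 1.87 / 2.38 = 0.7857.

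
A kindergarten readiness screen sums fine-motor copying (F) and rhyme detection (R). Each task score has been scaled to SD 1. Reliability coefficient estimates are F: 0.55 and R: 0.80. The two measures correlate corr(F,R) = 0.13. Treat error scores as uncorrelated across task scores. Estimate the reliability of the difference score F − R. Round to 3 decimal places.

0.626

Var(F−R) = 1 + 1 − 2·0.13 = 2 − 0.26 = 1.74.
Because errors are independent across components, Cov(Tᵢ,Tⱼ) = Cov(Xᵢ,Xⱼ); the off-diagonal part of the true-score variance is the same as above.
True-score variance = [0.55 + 0.80] − 0.26 = 1.35 − 0.26 = 1.09.
Reliability = 1.09 / 1.74 = 0.626.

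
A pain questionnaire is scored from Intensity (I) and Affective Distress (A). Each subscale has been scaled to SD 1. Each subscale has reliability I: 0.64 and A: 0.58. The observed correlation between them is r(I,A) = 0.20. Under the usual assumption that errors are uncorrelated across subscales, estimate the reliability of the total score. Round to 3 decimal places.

0.675

Var(I+A) = 2 + 2·[0.20] = 2 + 0.4 = 2.4.
Under uncorrelated errors the observed covariances equal the true-score covariances, so only the own-variance terms attenuate.
True-score variance = [0.64 + 0.58] + 0.4 = 1.22 + 0.4 = 1.62.
Reliability = 1.62 / 2.4 = 0.675.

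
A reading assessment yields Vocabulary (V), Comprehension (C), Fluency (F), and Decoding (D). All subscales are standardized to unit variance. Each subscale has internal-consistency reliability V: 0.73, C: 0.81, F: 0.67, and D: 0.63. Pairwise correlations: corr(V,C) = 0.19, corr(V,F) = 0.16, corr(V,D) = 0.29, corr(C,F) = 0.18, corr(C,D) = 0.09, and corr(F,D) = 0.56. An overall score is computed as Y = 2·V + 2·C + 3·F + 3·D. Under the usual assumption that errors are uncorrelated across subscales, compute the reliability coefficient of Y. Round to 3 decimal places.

0.824

Var(Y) = 2² + 2² + 3² + 3² + 2·[4·0.19 + 6·0.16 + 6·0.29 + 6·0.18 + 6·0.09 + 9·0.56] = 26 + 20.24 = 46.24.
Under uncorrelated errors the observed covariances equal the true-score covariances, so only the own-variance terms attenuate.
True-score variance = [2²·0.73 + 2²·0.81 + 3²·0.67 + 3²·0.63] + 20.24 = 17.86 + 20.24 = 38.1.
Reliability = 38.1 / 46.24 = 0.824.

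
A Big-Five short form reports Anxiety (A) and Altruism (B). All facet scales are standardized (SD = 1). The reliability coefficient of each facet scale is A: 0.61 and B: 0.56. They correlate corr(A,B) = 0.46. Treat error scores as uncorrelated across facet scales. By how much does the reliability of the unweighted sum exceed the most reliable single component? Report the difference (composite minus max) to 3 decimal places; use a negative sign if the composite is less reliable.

Var(sum) = 2 + 0.92 = 2.92; true-score variance = 1.17 + 0.92 = 2.09; composite reliability = 0.7158.
Max component reliability = 0.6100.
Difference = 0.7158 − 0.6100 = 0.106.

0.106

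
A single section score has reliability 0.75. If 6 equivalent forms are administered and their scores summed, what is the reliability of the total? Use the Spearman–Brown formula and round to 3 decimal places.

0.947

ρ_k = kρ / (1 + (k−1)ρ) = 6·0.75 / (1 + 5·0.75) = 4.500 / 4.750 = 0.947.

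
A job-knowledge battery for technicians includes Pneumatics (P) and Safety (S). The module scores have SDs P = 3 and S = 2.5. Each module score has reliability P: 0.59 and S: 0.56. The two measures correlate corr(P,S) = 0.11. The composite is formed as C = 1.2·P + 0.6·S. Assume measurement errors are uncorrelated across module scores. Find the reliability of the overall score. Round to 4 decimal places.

Var(C) = 1.2²·3² + 0.6²·2.5² + 2·[0.72·3·2.5·0.11] = 15.21 + 1.188 = 16.398.
With uncorrelated errors the cross-covariances are all true-score covariance, so they carry over unchanged; only the diagonal terms shrink to ρᵢσᵢ².
True-score variance = [1.2²·3²·0.59 + 0.6²·2.5²·0.56] + 1.188 = 8.9064 + 1.188 = 10.0944.
Reliability = 10.0944 / 16.398 = 0.6156.

0.6156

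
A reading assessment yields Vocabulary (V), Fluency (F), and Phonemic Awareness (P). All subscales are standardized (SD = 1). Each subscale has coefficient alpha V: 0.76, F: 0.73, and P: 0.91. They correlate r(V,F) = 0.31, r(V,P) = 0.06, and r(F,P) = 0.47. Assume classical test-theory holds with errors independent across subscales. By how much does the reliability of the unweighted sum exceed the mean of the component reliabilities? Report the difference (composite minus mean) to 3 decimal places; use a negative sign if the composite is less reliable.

Var(sum) = 3 + 1.68 = 4.68; true-score variance = 2.4 + 1.68 = 4.08; composite reliability = 0.8718.
Mean component reliability = 0.8000.
Difference = 0.8718 − 0.8000 = 0.072.

0.072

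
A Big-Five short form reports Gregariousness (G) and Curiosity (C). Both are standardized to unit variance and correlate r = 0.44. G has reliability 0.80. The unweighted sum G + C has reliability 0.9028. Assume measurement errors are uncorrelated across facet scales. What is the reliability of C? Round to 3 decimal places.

0.920

Var(G+C) = 2 + 2·0.44 = 2.880.
True-score variance = ρ_G + ρ_C + 2·0.44, so 0.9028 = (0.80 + ρ_C + 0.88) / 2.880.
ρ_C = 0.9028·2.880 − 0.80 − 0.88 = 0.920.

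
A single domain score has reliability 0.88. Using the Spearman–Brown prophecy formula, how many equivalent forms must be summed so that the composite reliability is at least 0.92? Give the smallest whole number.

2

k ≥ ρ*(1−ρ₁)/(ρ₁(1−ρ*)) = 0.92·0.12 / (0.88·0.08) = 1.568.
Smallest integer k = 2.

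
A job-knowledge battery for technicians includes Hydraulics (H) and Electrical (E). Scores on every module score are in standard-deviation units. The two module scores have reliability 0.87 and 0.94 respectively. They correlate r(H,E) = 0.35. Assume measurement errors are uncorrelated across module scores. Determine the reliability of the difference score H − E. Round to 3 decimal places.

Var(H−E) = 1 + 1 − 2·0.35 = 2 − 0.7 = 1.3.
With uncorrelated errors the cross-covariances are all true-score covariance, so they carry over unchanged; only the diagonal terms shrink to ρᵢσᵢ².
True-score variance = [0.87 + 0.94] − 0.7 = 1.81 − 0.7 = 1.11.
Reliability = 1.11 / 1.3 = 0.854.

0.854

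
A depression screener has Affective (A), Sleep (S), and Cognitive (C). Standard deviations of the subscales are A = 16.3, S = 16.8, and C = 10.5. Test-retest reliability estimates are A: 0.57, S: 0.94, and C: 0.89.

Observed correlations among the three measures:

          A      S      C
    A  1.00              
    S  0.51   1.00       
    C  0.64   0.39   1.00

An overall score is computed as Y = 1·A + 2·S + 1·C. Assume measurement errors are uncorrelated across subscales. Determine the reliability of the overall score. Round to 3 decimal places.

Var(Y) = 16.3² + 2²·16.8² + 10.5² + 2·[2·16.3·16.8·0.51 + 16.3·10.5·0.64 + 2·16.8·10.5·0.39] = 1504.9 + 1052.89 = 2557.79.
With uncorrelated errors the cross-covariances are all true-score covariance, so they carry over unchanged; only the diagonal terms shrink to ρᵢσᵢ².
True-score variance = [16.3²·0.57 + 2²·16.8²·0.94 + 10.5²·0.89] + 1052.89 = 1310.79 + 1052.89 = 2363.68.
Reliability = 2363.68 / 2557.79 = 0.924.

0.924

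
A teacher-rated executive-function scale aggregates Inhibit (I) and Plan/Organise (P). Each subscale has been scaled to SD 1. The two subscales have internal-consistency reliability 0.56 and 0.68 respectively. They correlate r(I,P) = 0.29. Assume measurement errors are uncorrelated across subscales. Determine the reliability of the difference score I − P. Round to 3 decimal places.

0.465

Var(I−P) = 1 + 1 − 2·0.29 = 2 − 0.58 = 1.42.
Under uncorrelated errors the observed covariances equal the true-score covariances, so only the own-variance terms attenuate.
True-score variance = [0.56 + 0.68] − 0.58 = 1.24 − 0.58 = 0.66.
Reliability = 0.66 / 1.42 = 0.465.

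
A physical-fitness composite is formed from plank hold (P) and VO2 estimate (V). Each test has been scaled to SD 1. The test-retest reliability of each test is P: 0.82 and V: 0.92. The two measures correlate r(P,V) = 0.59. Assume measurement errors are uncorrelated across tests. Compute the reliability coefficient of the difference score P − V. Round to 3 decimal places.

Var(P−V) = 1 + 1 − 2·0.59 = 2 − 1.18 = 0.82.
Because errors are independent across components, Cov(Tᵢ,Tⱼ) = Cov(Xᵢ,Xⱼ); the off-diagonal part of the true-score variance is the same as above.
True-score variance = [0.82 + 0.92] − 1.18 = 1.74 − 1.18 = 0.56.
Reliability = 0.56 / 0.82 = 0.683.

0.683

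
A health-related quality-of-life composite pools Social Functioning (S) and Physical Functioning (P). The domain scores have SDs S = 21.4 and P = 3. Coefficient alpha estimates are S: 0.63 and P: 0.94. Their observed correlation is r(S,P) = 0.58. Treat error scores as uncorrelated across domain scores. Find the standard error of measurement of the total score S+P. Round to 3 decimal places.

Var(total) = 466.96 + 74.472 = 541.432.
True-score variance = 296.975 + 74.472 = 371.447, so reliability = 0.6860.
Error variance = 541.432 − 371.447 = 169.985; SEM = √169.985 = 13.038.

13.038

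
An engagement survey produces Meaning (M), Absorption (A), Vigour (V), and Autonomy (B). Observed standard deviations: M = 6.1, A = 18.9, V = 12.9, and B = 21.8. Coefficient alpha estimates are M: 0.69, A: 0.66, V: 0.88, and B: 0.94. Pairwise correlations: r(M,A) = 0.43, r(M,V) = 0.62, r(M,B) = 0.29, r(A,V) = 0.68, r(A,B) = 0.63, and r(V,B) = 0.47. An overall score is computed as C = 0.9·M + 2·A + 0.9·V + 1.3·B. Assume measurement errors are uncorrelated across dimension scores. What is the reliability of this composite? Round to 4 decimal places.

Var(C) = 0.9²·6.1² + 2²·18.9² + 0.9²·12.9² + 1.3²·21.8² + 2·[1.8·6.1·18.9·0.43 + 0.81·6.1·12.9·0.62 + 1.17·6.1·21.8·0.29 + 1.8·18.9·12.9·0.68 + 2.6·18.9·21.8·0.63 + 1.17·12.9·21.8·0.47] = 2396.93 + 2603.66 = 5000.58.
With uncorrelated errors the cross-covariances are all true-score covariance, so they carry over unchanged; only the diagonal terms shrink to ρᵢσᵢ².
True-score variance = [0.9²·6.1²·0.69 + 2²·18.9²·0.66 + 0.9²·12.9²·0.88 + 1.3²·21.8²·0.94] + 2603.66 = 1837.41 + 2603.66 = 4441.07.
Reliability = 4441.07 / 5000.58 = 0.8881.

0.8881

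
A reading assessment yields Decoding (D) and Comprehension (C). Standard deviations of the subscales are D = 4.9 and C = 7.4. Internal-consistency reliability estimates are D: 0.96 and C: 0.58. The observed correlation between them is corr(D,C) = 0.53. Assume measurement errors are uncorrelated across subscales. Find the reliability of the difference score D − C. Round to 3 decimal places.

0.406

Var(D−C) = 4.9² + 7.4² − 2·4.9·7.4·0.53 = 78.77 − 38.4356 = 40.3344.
Under uncorrelated errors the observed covariances equal the true-score covariances, so only the own-variance terms attenuate.
True-score variance = [4.9²·0.96 + 7.4²·0.58] − 38.4356 = 54.8104 − 38.4356 = 16.3748.
Reliability = 16.3748 / 40.3344 = 0.406.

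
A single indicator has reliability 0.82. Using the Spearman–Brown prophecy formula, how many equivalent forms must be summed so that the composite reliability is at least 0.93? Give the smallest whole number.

k ≥ ρ*(1−ρ₁)/(ρ₁(1−ρ*)) = 0.93·0.18 / (0.82·0.07) = 2.916.
Smallest integer k = 3.

3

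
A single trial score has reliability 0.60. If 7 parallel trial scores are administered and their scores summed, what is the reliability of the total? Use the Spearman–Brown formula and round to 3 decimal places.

ρ_k = kρ / (1 + (k−1)ρ) = 7·0.60 / (1 + 6·0.60) = 4.200 / 4.600 = 0.913.

0.913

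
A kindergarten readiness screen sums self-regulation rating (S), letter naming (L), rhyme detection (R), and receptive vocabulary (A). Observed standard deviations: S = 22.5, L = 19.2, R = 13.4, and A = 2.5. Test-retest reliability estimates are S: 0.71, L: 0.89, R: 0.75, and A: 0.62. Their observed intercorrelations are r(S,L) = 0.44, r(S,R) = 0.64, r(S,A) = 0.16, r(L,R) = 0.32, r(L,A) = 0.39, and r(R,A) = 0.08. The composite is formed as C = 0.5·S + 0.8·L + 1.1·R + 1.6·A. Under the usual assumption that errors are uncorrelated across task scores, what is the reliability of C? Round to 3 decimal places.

Var(C) = 0.5²·22.5² + 0.8²·19.2² + 1.1²·13.4² + 1.6²·2.5² + 2·[0.4·22.5·19.2·0.44 + 0.55·22.5·13.4·0.64 + 0.8·22.5·2.5·0.16 + 0.88·19.2·13.4·0.32 + 1.28·19.2·2.5·0.39 + 1.76·13.4·2.5·0.08] = 595.76 + 580.977 = 1176.74.
With uncorrelated errors the cross-covariances are all true-score covariance, so they carry over unchanged; only the diagonal terms shrink to ρᵢσᵢ².
True-score variance = [0.5²·22.5²·0.71 + 0.8²·19.2²·0.89 + 1.1²·13.4²·0.75 + 1.6²·2.5²·0.62] + 580.977 = 472.707 + 580.977 = 1053.68.
Reliability = 1053.68 / 1176.74 = 0.895.

0.895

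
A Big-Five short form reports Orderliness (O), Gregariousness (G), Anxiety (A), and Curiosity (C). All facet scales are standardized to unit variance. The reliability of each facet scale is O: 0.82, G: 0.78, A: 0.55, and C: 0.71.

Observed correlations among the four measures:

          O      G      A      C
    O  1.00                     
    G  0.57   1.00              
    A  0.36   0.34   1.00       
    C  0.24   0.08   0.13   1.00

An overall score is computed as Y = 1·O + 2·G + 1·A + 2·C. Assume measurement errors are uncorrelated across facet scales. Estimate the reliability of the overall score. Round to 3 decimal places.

0.838

Var(Y) = 1 + 2² + 1 + 2² + 2·[2·0.57 + 0.36 + 2·0.24 + 2·0.34 + 4·0.08 + 2·0.13] = 10 + 6.48 = 16.48.
With uncorrelated errors the cross-covariances are all true-score covariance, so they carry over unchanged; only the diagonal terms shrink to ρᵢσᵢ².
True-score variance = [0.82 + 2²·0.78 + 0.55 + 2²·0.71] + 6.48 = 7.33 + 6.48 = 13.81.
Reliability = 13.81 / 16.48 = 0.838.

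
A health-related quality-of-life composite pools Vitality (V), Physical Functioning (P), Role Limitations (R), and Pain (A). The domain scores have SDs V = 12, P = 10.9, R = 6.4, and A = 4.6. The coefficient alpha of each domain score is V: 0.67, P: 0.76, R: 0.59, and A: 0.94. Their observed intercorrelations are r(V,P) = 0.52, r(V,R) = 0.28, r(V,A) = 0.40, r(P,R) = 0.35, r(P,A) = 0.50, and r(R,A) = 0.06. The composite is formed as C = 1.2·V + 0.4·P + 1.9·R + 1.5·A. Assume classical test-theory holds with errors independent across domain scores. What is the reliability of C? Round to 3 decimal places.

Var(C) = 1.2²·12² + 0.4²·10.9² + 1.9²·6.4² + 1.5²·4.6² + 2·[0.48·12·10.9·0.52 + 2.28·12·6.4·0.28 + 1.8·12·4.6·0.40 + 0.76·10.9·6.4·0.35 + 0.6·10.9·4.6·0.50 + 2.85·6.4·4.6·0.06] = 421.845 + 320.106 = 741.952.
Under uncorrelated errors the observed covariances equal the true-score covariances, so only the own-variance terms attenuate.
True-score variance = [1.2²·12²·0.67 + 0.4²·10.9²·0.76 + 1.9²·6.4²·0.59 + 1.5²·4.6²·0.94] + 320.106 = 285.373 + 320.106 = 605.479.
Reliability = 605.479 / 741.952 = 0.816.

0.816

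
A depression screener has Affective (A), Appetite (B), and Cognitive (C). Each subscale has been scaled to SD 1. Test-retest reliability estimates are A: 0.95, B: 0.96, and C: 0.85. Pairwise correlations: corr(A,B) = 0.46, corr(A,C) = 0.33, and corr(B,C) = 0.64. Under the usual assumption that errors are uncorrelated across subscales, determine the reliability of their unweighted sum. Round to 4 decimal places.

Var(A+B+C) = 3 + 2·[0.46 + 0.33 + 0.64] = 3 + 2.86 = 5.86.
Under uncorrelated errors the observed covariances equal the true-score covariances, so only the own-variance terms attenuate.
True-score variance = [0.95 + 0.96 + 0.85] + 2.86 = 2.76 + 2.86 = 5.62.
Reliability = 5.62 / 5.86 = 0.9590.

0.9590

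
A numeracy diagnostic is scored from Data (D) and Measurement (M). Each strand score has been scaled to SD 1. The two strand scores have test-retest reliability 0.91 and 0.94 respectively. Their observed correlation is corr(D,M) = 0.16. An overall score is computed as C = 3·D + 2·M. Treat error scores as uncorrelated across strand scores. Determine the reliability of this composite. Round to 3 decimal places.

Var(C) = 3² + 2² + 2·[6·0.16] = 13 + 1.92 = 14.92.
Under uncorrelated errors the observed covariances equal the true-score covariances, so only the own-variance terms attenuate.
True-score variance = [3²·0.91 + 2²·0.94] + 1.92 = 11.95 + 1.92 = 13.87.
Reliability = 13.87 / 14.92 = 0.930.

0.930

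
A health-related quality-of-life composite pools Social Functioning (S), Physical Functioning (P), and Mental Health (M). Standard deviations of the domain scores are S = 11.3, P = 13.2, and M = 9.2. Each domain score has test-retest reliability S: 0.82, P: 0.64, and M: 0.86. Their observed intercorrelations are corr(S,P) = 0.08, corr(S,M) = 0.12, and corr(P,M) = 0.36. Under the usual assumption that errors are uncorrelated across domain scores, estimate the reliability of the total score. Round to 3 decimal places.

Var(S+P+M) = 11.3² + 13.2² + 9.2² + 2·[11.3·13.2·0.08 + 11.3·9.2·0.12 + 13.2·9.2·0.36] = 386.57 + 136.253 = 522.823.
Under uncorrelated errors the observed covariances equal the true-score covariances, so only the own-variance terms attenuate.
True-score variance = [11.3²·0.82 + 13.2²·0.64 + 9.2²·0.86] + 136.253 = 289.01 + 136.253 = 425.263.
Reliability = 425.263 / 522.823 = 0.813.

0.813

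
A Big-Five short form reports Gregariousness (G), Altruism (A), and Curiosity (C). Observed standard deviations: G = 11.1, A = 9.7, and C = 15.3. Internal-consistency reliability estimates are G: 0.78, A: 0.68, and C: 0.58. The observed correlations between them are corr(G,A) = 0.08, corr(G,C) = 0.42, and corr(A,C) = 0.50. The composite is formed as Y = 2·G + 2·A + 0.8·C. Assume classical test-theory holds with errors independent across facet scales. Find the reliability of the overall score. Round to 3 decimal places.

Var(Y) = 2²·11.1² + 2²·9.7² + 0.8²·15.3² + 2·[4·11.1·9.7·0.08 + 1.6·11.1·15.3·0.42 + 1.6·9.7·15.3·0.50] = 1019.02 + 534.616 = 1553.63.
With uncorrelated errors the cross-covariances are all true-score covariance, so they carry over unchanged; only the diagonal terms shrink to ρᵢσᵢ².
True-score variance = [2²·11.1²·0.78 + 2²·9.7²·0.68 + 0.8²·15.3²·0.58] + 534.616 = 727.234 + 534.616 = 1261.85.
Reliability = 1261.85 / 1553.63 = 0.812.

0.812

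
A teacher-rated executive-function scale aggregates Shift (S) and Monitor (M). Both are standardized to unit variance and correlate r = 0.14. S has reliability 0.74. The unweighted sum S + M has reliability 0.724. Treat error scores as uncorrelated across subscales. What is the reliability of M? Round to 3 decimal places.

Var(S+M) = 2 + 2·0.14 = 2.280.
True-score variance = ρ_S + ρ_M + 2·0.14, so 0.724 = (0.74 + ρ_M + 0.28) / 2.280.
ρ_M = 0.724·2.280 − 0.74 − 0.28 = 0.631.

0.631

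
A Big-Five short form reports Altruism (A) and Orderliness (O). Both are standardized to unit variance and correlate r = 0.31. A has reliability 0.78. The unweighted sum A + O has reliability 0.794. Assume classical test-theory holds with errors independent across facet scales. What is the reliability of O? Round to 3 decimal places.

0.680

Var(A+O) = 2 + 2·0.31 = 2.620.
True-score variance = ρ_A + ρ_O + 2·0.31, so 0.794 = (0.78 + ρ_O + 0.62) / 2.620.
ρ_O = 0.794·2.620 − 0.78 − 0.62 = 0.680.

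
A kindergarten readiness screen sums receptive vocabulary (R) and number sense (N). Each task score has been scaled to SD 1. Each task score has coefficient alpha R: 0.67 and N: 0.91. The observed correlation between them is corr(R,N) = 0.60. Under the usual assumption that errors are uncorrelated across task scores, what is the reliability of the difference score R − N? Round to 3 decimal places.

0.475

Var(R−N) = 1 + 1 − 2·0.60 = 2 − 1.2 = 0.8.
With uncorrelated errors the cross-covariances are all true-score covariance, so they carry over unchanged; only the diagonal terms shrink to ρᵢσᵢ².
True-score variance = [0.67 + 0.91] − 1.2 = 1.58 − 1.2 = 0.38.
Reliability = 0.38 / 0.8 = 0.475.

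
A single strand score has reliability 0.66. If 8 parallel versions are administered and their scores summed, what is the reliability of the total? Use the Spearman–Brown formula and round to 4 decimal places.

ρ_k = kρ / (1 + (k−1)ρ) = 8·0.66 / (1 + 7·0.66) = 5.280 / 5.620 = 0.9395.

0.9395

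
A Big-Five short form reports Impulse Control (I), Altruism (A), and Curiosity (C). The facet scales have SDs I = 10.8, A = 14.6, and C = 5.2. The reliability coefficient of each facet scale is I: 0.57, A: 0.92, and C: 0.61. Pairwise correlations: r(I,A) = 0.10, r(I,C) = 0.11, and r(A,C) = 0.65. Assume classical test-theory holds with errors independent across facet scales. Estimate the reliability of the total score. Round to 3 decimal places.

Var(I+A+C) = 10.8² + 14.6² + 5.2² + 2·[10.8·14.6·0.10 + 10.8·5.2·0.11 + 14.6·5.2·0.65] = 356.84 + 142.587 = 499.427.
Because errors are independent across components, Cov(Tᵢ,Tⱼ) = Cov(Xᵢ,Xⱼ); the off-diagonal part of the true-score variance is the same as above.
True-score variance = [10.8²·0.57 + 14.6²·0.92 + 5.2²·0.61] + 142.587 = 279.086 + 142.587 = 421.674.
Reliability = 421.674 / 499.427 = 0.844.

0.844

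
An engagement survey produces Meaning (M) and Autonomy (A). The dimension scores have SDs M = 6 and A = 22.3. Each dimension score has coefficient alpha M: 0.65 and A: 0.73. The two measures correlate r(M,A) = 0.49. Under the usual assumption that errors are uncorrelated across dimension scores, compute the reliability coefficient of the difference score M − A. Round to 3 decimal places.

0.635

Var(M−A) = 6² + 22.3² − 2·6·22.3·0.49 = 533.29 − 131.124 = 402.166.
Under uncorrelated errors the observed covariances equal the true-score covariances, so only the own-variance terms attenuate.
True-score variance = [6²·0.65 + 22.3²·0.73] − 131.124 = 386.422 − 131.124 = 255.298.
Reliability = 255.298 / 402.166 = 0.635.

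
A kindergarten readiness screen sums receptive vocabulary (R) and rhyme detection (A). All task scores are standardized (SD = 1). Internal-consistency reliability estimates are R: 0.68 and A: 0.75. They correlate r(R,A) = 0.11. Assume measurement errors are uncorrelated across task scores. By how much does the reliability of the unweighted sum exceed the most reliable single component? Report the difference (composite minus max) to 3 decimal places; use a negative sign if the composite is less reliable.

Var(sum) = 2 + 0.22 = 2.22; true-score variance = 1.43 + 0.22 = 1.65; composite reliability = 0.7432.
Max component reliability = 0.7500.
Difference = 0.7432 − 0.7500 = -0.007.

-0.007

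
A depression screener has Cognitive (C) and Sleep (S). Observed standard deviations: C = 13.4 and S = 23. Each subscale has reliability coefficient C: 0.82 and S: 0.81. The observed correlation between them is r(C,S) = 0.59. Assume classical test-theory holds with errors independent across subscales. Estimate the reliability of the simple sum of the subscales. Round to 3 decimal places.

0.876

Var(C+S) = 13.4² + 23² + 2·[13.4·23·0.59] = 708.56 + 363.676 = 1072.24.
Under uncorrelated errors the observed covariances equal the true-score covariances, so only the own-variance terms attenuate.
True-score variance = [13.4²·0.82 + 23²·0.81] + 363.676 = 575.729 + 363.676 = 939.405.
Reliability = 939.405 / 1072.24 = 0.876.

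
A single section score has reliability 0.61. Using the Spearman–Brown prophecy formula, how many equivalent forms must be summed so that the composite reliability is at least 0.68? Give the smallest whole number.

k ≥ ρ*(1−ρ₁)/(ρ₁(1−ρ*)) = 0.68·0.39 / (0.61·0.32) = 1.359.
Smallest integer k = 2.

2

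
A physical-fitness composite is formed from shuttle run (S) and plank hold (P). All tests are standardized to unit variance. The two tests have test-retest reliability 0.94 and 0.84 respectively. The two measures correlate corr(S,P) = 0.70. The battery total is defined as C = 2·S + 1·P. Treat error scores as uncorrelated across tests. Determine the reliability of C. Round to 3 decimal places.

0.949

Var(C) = 2² + 1 + 2·[2·0.70] = 5 + 2.8 = 7.8.
With uncorrelated errors the cross-covariances are all true-score covariance, so they carry over unchanged; only the diagonal terms shrink to ρᵢσᵢ².
True-score variance = [2²·0.94 + 0.84] + 2.8 = 4.6 + 2.8 = 7.4.
Reliability = 7.4 / 7.8 = 0.949.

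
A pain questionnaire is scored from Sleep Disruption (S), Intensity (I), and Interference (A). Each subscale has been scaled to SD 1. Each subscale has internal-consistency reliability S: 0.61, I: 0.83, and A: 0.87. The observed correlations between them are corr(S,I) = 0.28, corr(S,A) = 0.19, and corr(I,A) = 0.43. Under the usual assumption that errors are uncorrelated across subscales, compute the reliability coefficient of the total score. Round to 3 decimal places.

0.856

Var(S+I+A) = 3 + 2·[0.28 + 0.19 + 0.43] = 3 + 1.8 = 4.8.
Under uncorrelated errors the observed covariances equal the true-score covariances, so only the own-variance terms attenuate.
True-score variance = [0.61 + 0.83 + 0.87] + 1.8 = 2.31 + 1.8 = 4.11.
Reliability = 4.11 / 4.8 = 0.856.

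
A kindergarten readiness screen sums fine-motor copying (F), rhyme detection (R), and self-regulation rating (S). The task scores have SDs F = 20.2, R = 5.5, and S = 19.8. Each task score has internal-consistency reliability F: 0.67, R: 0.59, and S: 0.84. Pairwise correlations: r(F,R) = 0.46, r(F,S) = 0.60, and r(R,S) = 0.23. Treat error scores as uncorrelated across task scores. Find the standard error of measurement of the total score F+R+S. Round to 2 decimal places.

Var(total) = 830.33 + 632.258 = 1462.59.
True-score variance = 620.548 + 632.258 = 1252.81, so reliability = 0.8566.
Error variance = 1462.59 − 1252.81 = 209.782; SEM = √209.782 = 14.48.

14.48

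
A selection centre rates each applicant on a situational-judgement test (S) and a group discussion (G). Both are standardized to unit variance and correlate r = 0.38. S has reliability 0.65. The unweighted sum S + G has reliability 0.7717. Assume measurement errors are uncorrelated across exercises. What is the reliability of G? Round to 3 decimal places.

0.720

Var(S+G) = 2 + 2·0.38 = 2.760.
True-score variance = ρ_S + ρ_G + 2·0.38, so 0.7717 = (0.65 + ρ_G + 0.76) / 2.760.
ρ_G = 0.7717·2.760 − 0.65 − 0.76 = 0.720.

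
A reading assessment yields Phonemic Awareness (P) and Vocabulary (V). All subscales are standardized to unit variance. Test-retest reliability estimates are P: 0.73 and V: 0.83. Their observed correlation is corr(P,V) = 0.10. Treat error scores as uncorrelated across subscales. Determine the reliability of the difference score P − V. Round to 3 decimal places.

Var(P−V) = 1 + 1 − 2·0.10 = 2 − 0.2 = 1.8.
Under uncorrelated errors the observed covariances equal the true-score covariances, so only the own-variance terms attenuate.
True-score variance = [0.73 + 0.83] − 0.2 = 1.56 − 0.2 = 1.36.
Reliability = 1.36 / 1.8 = 0.756.

0.756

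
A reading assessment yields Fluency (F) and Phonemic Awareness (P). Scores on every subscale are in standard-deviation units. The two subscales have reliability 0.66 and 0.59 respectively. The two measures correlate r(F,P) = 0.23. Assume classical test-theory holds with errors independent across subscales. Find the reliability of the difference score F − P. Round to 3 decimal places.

0.513

Var(F−P) = 1 + 1 − 2·0.23 = 2 − 0.46 = 1.54.
With uncorrelated errors the cross-covariances are all true-score covariance, so they carry over unchanged; only the diagonal terms shrink to ρᵢσᵢ².
True-score variance = [0.66 + 0.59] − 0.46 = 1.25 − 0.46 = 0.79.
Reliability = 0.79 / 1.54 = 0.513.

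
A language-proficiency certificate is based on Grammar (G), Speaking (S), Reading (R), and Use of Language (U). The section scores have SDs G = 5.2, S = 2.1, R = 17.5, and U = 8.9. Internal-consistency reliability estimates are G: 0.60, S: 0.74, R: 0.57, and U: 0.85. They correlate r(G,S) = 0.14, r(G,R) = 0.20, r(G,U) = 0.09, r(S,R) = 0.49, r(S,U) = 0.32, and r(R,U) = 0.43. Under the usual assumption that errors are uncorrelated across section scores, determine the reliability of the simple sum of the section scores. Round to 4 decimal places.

0.7595

Var(G+S+R+U) = 5.2² + 2.1² + 17.5² + 8.9² + 2·[5.2·2.1·0.14 + 5.2·17.5·0.20 + 5.2·8.9·0.09 + 2.1·17.5·0.49 + 2.1·8.9·0.32 + 17.5·8.9·0.43] = 416.91 + 229.71 = 646.62.
Under uncorrelated errors the observed covariances equal the true-score covariances, so only the own-variance terms attenuate.
True-score variance = [5.2²·0.60 + 2.1²·0.74 + 17.5²·0.57 + 8.9²·0.85] + 229.71 = 261.378 + 229.71 = 491.088.
Reliability = 491.088 / 646.62 = 0.7595.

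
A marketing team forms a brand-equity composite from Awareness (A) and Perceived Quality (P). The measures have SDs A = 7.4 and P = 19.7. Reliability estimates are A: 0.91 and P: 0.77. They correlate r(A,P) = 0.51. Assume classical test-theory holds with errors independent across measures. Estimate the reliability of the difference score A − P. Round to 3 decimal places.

0.680

Var(A−P) = 7.4² + 19.7² − 2·7.4·19.7·0.51 = 442.85 − 148.696 = 294.154.
Because errors are independent across components, Cov(Tᵢ,Tⱼ) = Cov(Xᵢ,Xⱼ); the off-diagonal part of the true-score variance is the same as above.
True-score variance = [7.4²·0.91 + 19.7²·0.77] − 148.696 = 348.661 − 148.696 = 199.965.
Reliability = 199.965 / 294.154 = 0.680.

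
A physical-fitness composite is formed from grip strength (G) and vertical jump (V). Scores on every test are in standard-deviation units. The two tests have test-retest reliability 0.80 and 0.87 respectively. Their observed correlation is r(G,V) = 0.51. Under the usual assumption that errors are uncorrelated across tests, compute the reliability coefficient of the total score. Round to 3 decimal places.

0.891

Var(G+V) = 2 + 2·[0.51] = 2 + 1.02 = 3.02.
With uncorrelated errors the cross-covariances are all true-score covariance, so they carry over unchanged; only the diagonal terms shrink to ρᵢσᵢ².
True-score variance = [0.80 + 0.87] + 1.02 = 1.67 + 1.02 = 2.69.
Reliability = 2.69 / 3.02 = 0.891.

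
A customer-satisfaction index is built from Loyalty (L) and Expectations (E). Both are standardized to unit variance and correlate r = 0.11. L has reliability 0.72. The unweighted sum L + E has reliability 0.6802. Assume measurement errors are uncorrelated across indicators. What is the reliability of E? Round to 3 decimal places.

Var(L+E) = 2 + 2·0.11 = 2.220.
True-score variance = ρ_L + ρ_E + 2·0.11, so 0.6802 = (0.72 + ρ_E + 0.22) / 2.220.
ρ_E = 0.6802·2.220 − 0.72 − 0.22 = 0.570.

0.570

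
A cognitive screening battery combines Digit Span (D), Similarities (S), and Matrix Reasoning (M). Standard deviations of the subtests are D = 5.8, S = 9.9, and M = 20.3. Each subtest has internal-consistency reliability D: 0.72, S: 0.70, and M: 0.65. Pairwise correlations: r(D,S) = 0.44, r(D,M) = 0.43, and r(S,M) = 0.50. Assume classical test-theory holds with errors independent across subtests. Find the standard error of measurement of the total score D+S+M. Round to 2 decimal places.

Var(total) = 543.74 + 352.756 = 896.496.
True-score variance = 360.686 + 352.756 = 713.442, so reliability = 0.7958.
Error variance = 896.496 − 713.442 = 183.054; SEM = √183.054 = 13.53.

13.53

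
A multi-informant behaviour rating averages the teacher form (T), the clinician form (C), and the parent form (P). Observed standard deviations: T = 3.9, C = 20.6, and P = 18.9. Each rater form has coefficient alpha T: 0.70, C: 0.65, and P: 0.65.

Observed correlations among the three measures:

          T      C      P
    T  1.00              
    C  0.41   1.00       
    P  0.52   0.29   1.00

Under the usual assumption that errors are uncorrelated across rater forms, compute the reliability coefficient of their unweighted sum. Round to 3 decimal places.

0.761

Var(T+C+P) = 3.9² + 20.6² + 18.9² + 2·[3.9·20.6·0.41 + 3.9·18.9·0.52 + 20.6·18.9·0.29] = 796.78 + 368.354 = 1165.13.
Because errors are independent across components, Cov(Tᵢ,Tⱼ) = Cov(Xᵢ,Xⱼ); the off-diagonal part of the true-score variance is the same as above.
True-score variance = [3.9²·0.70 + 20.6²·0.65 + 18.9²·0.65] + 368.354 = 518.668 + 368.354 = 887.022.
Reliability = 887.022 / 1165.13 = 0.761.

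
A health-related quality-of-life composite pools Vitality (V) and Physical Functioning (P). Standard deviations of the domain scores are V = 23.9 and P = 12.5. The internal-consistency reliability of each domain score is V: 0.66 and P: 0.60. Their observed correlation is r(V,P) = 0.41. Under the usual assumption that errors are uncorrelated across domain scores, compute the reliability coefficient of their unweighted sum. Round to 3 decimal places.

Var(V+P) = 23.9² + 12.5² + 2·[23.9·12.5·0.41] = 727.46 + 244.975 = 972.435.
Under uncorrelated errors the observed covariances equal the true-score covariances, so only the own-variance terms attenuate.
True-score variance = [23.9²·0.66 + 12.5²·0.60] + 244.975 = 470.749 + 244.975 = 715.724.
Reliability = 715.724 / 972.435 = 0.736.

0.736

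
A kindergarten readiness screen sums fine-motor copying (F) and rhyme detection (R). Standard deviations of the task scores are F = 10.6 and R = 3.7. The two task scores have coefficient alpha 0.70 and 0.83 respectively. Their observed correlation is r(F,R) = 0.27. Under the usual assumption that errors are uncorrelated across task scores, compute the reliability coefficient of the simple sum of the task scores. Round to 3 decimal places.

Var(F+R) = 10.6² + 3.7² + 2·[10.6·3.7·0.27] = 126.05 + 21.1788 = 147.229.
Under uncorrelated errors the observed covariances equal the true-score covariances, so only the own-variance terms attenuate.
True-score variance = [10.6²·0.70 + 3.7²·0.83] + 21.1788 = 90.0147 + 21.1788 = 111.194.
Reliability = 111.194 / 147.229 = 0.755.

0.755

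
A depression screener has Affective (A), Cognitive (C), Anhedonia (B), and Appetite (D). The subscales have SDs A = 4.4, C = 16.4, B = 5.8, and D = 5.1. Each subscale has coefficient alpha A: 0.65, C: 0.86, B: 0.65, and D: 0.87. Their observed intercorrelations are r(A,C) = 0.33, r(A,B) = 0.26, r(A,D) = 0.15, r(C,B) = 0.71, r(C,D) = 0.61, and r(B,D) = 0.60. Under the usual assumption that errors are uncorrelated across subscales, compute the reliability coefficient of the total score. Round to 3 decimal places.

Var(A+C+B+D) = 4.4² + 16.4² + 5.8² + 5.1² + 2·[4.4·16.4·0.33 + 4.4·5.8·0.26 + 4.4·5.1·0.15 + 16.4·5.8·0.71 + 16.4·5.1·0.61 + 5.8·5.1·0.60] = 347.97 + 340.235 = 688.205.
With uncorrelated errors the cross-covariances are all true-score covariance, so they carry over unchanged; only the diagonal terms shrink to ρᵢσᵢ².
True-score variance = [4.4²·0.65 + 16.4²·0.86 + 5.8²·0.65 + 5.1²·0.87] + 340.235 = 288.384 + 340.235 = 628.62.
Reliability = 628.62 / 688.205 = 0.913.

0.913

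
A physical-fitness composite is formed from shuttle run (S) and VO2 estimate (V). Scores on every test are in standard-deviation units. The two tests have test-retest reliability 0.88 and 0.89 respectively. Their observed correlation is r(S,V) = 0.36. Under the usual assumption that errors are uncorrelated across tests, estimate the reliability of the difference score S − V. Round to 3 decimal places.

Var(S−V) = 1 + 1 − 2·0.36 = 2 − 0.72 = 1.28.
Under uncorrelated errors the observed covariances equal the true-score covariances, so only the own-variance terms attenuate.
True-score variance = [0.88 + 0.89] − 0.72 = 1.77 − 0.72 = 1.05.
Reliability = 1.05 / 1.28 = 0.820.

0.820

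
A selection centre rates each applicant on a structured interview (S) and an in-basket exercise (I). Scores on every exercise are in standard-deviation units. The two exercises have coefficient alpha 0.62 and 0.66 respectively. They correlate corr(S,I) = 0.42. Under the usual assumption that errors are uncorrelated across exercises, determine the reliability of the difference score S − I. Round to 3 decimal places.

Var(S−I) = 1 + 1 − 2·0.42 = 2 − 0.84 = 1.16.
Under uncorrelated errors the observed covariances equal the true-score covariances, so only the own-variance terms attenuate.
True-score variance = [0.62 + 0.66] − 0.84 = 1.28 − 0.84 = 0.44.
Reliability = 0.44 / 1.16 = 0.379.

0.379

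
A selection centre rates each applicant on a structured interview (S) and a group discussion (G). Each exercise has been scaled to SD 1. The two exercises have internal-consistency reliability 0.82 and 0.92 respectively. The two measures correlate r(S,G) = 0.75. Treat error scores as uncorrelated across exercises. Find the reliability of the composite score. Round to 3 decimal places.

0.926

Var(S+G) = 2 + 2·[0.75] = 2 + 1.5 = 3.5.
With uncorrelated errors the cross-covariances are all true-score covariance, so they carry over unchanged; only the diagonal terms shrink to ρᵢσᵢ².
True-score variance = [0.82 + 0.92] + 1.5 = 1.74 + 1.5 = 3.24.
Reliability = 3.24 / 3.5 = 0.926.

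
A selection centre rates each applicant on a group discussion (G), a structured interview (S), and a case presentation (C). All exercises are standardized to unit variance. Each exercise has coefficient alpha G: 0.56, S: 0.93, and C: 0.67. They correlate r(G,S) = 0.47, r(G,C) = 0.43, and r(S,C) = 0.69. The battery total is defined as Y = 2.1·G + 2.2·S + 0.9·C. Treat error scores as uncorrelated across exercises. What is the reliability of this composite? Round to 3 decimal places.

Var(Y) = 2.1² + 2.2² + 0.9² + 2·[4.62·0.47 + 1.89·0.43 + 1.98·0.69] = 10.06 + 8.7006 = 18.7606.
Under uncorrelated errors the observed covariances equal the true-score covariances, so only the own-variance terms attenuate.
True-score variance = [2.1²·0.56 + 2.2²·0.93 + 0.9²·0.67] + 8.7006 = 7.5135 + 8.7006 = 16.2141.
Reliability = 16.2141 / 18.7606 = 0.864.

0.864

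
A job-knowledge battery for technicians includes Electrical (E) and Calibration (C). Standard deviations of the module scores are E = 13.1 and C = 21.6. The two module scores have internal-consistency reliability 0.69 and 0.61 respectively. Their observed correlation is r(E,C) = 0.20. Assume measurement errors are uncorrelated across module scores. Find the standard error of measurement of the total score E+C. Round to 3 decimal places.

15.335

Var(total) = 638.17 + 113.184 = 751.354.
True-score variance = 403.012 + 113.184 = 516.197, so reliability = 0.6870.
Error variance = 751.354 − 516.197 = 235.158; SEM = √235.158 = 15.335.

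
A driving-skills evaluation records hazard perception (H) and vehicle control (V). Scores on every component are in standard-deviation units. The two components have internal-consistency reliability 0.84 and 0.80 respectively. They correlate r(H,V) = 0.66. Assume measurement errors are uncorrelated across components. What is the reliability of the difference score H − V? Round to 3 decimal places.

Var(H−V) = 1 + 1 − 2·0.66 = 2 − 1.32 = 0.68.
With uncorrelated errors the cross-covariances are all true-score covariance, so they carry over unchanged; only the diagonal terms shrink to ρᵢσᵢ².
True-score variance = [0.84 + 0.80] − 1.32 = 1.64 − 1.32 = 0.32.
Reliability = 0.32 / 0.68 = 0.471.

0.471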